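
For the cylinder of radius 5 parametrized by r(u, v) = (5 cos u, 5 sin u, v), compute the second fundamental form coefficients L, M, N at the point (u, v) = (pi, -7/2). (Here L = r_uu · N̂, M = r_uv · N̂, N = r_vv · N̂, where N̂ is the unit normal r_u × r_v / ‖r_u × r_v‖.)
L = -5;  M = 0;  N = 0

Compute the unit normal N̂(u, v) = (cos(u), sin(u), 0), and the second partials r_uu, r_uv, r_vv. Take dot products:
  L(u, v) = r_uu · N̂ = -5,
  M(u, v) = r_uv · N̂ = 0,
  N(u, v) = r_vv · N̂ = 0.
Evaluating at (u, v) = (pi, -7/2):
  L = -5, M = 0, N = 0.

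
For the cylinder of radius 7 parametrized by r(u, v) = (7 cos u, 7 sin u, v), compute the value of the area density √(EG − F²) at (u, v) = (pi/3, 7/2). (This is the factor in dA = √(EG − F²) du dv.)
√(EG − F²)|_{(pi/3, 7/2)} = 7

E = 49, F = 0, G = 1, so EG − F² = 49. Taking the positive square root: √(EG − F²) = 7. At (u, v) = (pi/3, 7/2): 7.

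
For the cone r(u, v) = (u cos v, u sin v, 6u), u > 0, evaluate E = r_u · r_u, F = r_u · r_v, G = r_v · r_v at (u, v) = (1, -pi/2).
E = 37;  F = 0;  G = 1

Partials: r_u = (cos(v), sin(v), 6), r_v = (-u*sin(v), u*cos(v), 0). As functions of (u, v):
  E = r_u · r_u = 37,
  F = r_u · r_v = 0,
  G = r_v · r_v = u^2.
Evaluating at (u, v) = (1, -pi/2): E = 37, F = 0, G = 1.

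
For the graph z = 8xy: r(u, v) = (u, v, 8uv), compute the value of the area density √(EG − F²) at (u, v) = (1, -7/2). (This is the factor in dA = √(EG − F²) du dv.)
√(EG − F²)|_{(1, -7/2)} = sqrt(849)

E = 64*v^2 + 1, F = 64*u*v, G = 64*u^2 + 1, so EG − F² = 64*u^2 + 64*v^2 + 1. Taking the positive square root: √(EG − F²) = sqrt(64*u^2 + 64*v^2 + 1). At (u, v) = (1, -7/2): sqrt(849).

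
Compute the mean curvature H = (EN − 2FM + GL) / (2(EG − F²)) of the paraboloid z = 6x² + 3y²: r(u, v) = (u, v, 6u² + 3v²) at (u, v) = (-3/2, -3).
H = 2925*sqrt(649)/421201

With E = 144*u^2 + 1, F = 72*u*v, G = 36*v^2 + 1, L = 12/sqrt(144*u^2 + 36*v^2 + 1), M = 0, N = 6/sqrt(144*u^2 + 36*v^2 + 1), assemble
  H = (EN − 2FM + GL) / (2(EG − F²)) = 9*(48*u^2 + 24*v^2 + 1)/(144*u^2 + 36*v^2 + 1)^(3/2).
At (u, v) = (-3/2, -3): H = 2925*sqrt(649)/421201.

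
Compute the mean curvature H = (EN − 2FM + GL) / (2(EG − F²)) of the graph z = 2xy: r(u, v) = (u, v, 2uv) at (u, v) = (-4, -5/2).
H = -4*sqrt(10)/135

With E = 4*v^2 + 1, F = 4*u*v, G = 4*u^2 + 1, L = 0, M = 2/sqrt(4*u^2 + 4*v^2 + 1), N = 0, assemble
  H = (EN − 2FM + GL) / (2(EG − F²)) = -8*u*v/(4*u^2 + 4*v^2 + 1)^(3/2).
At (u, v) = (-4, -5/2): H = -4*sqrt(10)/135.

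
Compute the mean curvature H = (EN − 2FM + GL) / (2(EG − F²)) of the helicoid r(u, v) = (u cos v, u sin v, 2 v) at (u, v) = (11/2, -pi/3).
H = 0

With E = 1, F = 0, G = u^2 + 4, L = 0, M = -2/sqrt(u^2 + 4), N = 0, assemble
  H = (EN − 2FM + GL) / (2(EG − F²)) = 0.
At (u, v) = (11/2, -pi/3): H = 0.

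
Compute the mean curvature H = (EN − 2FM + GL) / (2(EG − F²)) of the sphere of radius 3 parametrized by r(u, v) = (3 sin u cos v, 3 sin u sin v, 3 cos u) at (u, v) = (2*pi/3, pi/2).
H = -1/3

With E = 9, F = 0, G = 9*sin(u)^2, L = -3*sin(u)/Abs(sin(u)), M = 0, N = -3*sin(u)^3/Abs(sin(u)), assemble
  H = (EN − 2FM + GL) / (2(EG − F²)) = -sin(u)/(3*Abs(sin(u))).
At (u, v) = (2*pi/3, pi/2): H = -1/3.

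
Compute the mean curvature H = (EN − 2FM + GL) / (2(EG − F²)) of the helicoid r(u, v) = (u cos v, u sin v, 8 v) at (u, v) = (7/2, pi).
H = 0

With E = 1, F = 0, G = u^2 + 64, L = 0, M = -8/sqrt(u^2 + 64), N = 0, assemble
  H = (EN − 2FM + GL) / (2(EG − F²)) = 0.
At (u, v) = (7/2, pi): H = 0.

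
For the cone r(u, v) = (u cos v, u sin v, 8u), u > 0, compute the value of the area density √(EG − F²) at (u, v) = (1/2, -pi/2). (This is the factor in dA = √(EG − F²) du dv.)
√(EG − F²)|_{(1/2, -pi/2)} = sqrt(65)/2

E = 65, F = 0, G = u^2, so EG − F² = 65*u^2. Taking the positive square root: √(EG − F²) = sqrt(65)*Abs(u). At (u, v) = (1/2, -pi/2): sqrt(65)/2.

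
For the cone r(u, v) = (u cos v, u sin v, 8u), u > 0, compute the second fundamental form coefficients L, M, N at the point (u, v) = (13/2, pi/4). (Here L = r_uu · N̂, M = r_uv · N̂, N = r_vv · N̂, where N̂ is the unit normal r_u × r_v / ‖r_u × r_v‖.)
L = 0;  M = 0;  N = 4*sqrt(65)/5

Compute the unit normal N̂(u, v) = (-8*sqrt(65)*u*cos(v)/(65*Abs(u)), -8*sqrt(65)*u*sin(v)/(65*Abs(u)), sqrt(65)*u/(65*Abs(u))), and the second partials r_uu, r_uv, r_vv. Take dot products:
  L(u, v) = r_uu · N̂ = 0,
  M(u, v) = r_uv · N̂ = 0,
  N(u, v) = r_vv · N̂ = 8*sqrt(65)*u^2/(65*Abs(u)).
Evaluating at (u, v) = (13/2, pi/4):
  L = 0, M = 0, N = 4*sqrt(65)/5.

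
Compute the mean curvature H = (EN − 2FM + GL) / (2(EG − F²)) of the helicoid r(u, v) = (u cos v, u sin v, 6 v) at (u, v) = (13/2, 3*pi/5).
H = 0

With E = 1, F = 0, G = u^2 + 36, L = 0, M = -6/sqrt(u^2 + 36), N = 0, assemble
  H = (EN − 2FM + GL) / (2(EG − F²)) = 0.
At (u, v) = (13/2, 3*pi/5): H = 0.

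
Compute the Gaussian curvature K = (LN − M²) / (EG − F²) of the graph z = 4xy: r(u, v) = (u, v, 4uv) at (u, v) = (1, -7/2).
K = -16/45369

Coefficients of the first fundamental form: E = 16*v^2 + 1, F = 16*u*v, G = 16*u^2 + 1.
Coefficients of the second fundamental form: L = 0, M = 4/sqrt(16*u^2 + 16*v^2 + 1), N = 0.
Assemble K = (LN − M²)/(EG − F²) = -16/(256*u^4 + 512*u^2*v^2 + 32*u^2 + 256*v^4 + 32*v^2 + 1). At (u, v) = (1, -7/2): K = -16/45369.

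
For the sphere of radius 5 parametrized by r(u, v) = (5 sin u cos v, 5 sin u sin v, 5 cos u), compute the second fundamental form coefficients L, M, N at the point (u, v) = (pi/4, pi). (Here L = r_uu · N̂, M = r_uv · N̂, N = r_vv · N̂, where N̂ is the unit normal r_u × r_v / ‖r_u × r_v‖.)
L = -5;  M = 0;  N = -5/2

Compute the unit normal N̂(u, v) = (sin(u)^2*cos(v)/Abs(sin(u)), sin(u)^2*sin(v)/Abs(sin(u)), sin(2*u)/(2*Abs(sin(u)))), and the second partials r_uu, r_uv, r_vv. Take dot products:
  L(u, v) = r_uu · N̂ = -5*sin(u)/Abs(sin(u)),
  M(u, v) = r_uv · N̂ = 0,
  N(u, v) = r_vv · N̂ = -5*sin(u)^3/Abs(sin(u)).
Evaluating at (u, v) = (pi/4, pi):
  L = -5, M = 0, N = -5/2.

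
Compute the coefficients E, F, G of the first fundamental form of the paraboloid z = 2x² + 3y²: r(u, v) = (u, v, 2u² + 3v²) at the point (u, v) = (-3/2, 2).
E = 37;  F = -72;  G = 145

Partials: r_u = (1, 0, 4*u), r_v = (0, 1, 6*v). As functions of (u, v):
  E = r_u · r_u = 16*u^2 + 1,
  F = r_u · r_v = 24*u*v,
  G = r_v · r_v = 36*v^2 + 1.
Evaluating at (u, v) = (-3/2, 2): E = 37, F = -72, G = 145.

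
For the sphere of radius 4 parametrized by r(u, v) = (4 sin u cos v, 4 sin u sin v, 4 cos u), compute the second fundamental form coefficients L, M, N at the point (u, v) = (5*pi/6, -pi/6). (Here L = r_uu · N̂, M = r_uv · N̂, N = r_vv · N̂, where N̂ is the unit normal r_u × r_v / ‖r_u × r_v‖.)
L = -4;  M = 0;  N = -1

Compute the unit normal N̂(u, v) = (sin(u)^2*cos(v)/Abs(sin(u)), sin(u)^2*sin(v)/Abs(sin(u)), sin(2*u)/(2*Abs(sin(u)))), and the second partials r_uu, r_uv, r_vv. Take dot products:
  L(u, v) = r_uu · N̂ = -4*sin(u)/Abs(sin(u)),
  M(u, v) = r_uv · N̂ = 0,
  N(u, v) = r_vv · N̂ = -4*sin(u)^3/Abs(sin(u)).
Evaluating at (u, v) = (5*pi/6, -pi/6):
  L = -4, M = 0, N = -1.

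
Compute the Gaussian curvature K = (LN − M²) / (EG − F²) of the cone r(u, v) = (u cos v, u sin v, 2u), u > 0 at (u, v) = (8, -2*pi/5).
K = 0

Coefficients of the first fundamental form: E = 5, F = 0, G = u^2.
Coefficients of the second fundamental form: L = 0, M = 0, N = 2*sqrt(5)*u^2/(5*Abs(u)).
Assemble K = (LN − M²)/(EG − F²) = 0. At (u, v) = (8, -2*pi/5): K = 0.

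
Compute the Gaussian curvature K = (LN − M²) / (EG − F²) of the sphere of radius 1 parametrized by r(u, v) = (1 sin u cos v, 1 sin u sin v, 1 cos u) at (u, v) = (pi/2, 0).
K = 1

Coefficients of the first fundamental form: E = 1, F = 0, G = sin(u)^2.
Coefficients of the second fundamental form: L = -sin(u)/Abs(sin(u)), M = 0, N = -sin(u)^3/Abs(sin(u)).
Assemble K = (LN − M²)/(EG − F²) = 1. At (u, v) = (pi/2, 0): K = 1.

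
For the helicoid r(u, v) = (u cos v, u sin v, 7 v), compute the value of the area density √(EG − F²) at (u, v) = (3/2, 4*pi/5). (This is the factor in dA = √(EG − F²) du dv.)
√(EG − F²)|_{(3/2, 4*pi/5)} = sqrt(205)/2

E = 1, F = 0, G = u^2 + 49, so EG − F² = u^2 + 49. Taking the positive square root: √(EG − F²) = sqrt(u^2 + 49). At (u, v) = (3/2, 4*pi/5): sqrt(205)/2.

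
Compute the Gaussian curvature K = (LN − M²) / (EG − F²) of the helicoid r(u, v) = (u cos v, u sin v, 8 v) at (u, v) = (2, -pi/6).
K = -4/289

Coefficients of the first fundamental form: E = 1, F = 0, G = u^2 + 64.
Coefficients of the second fundamental form: L = 0, M = -8/sqrt(u^2 + 64), N = 0.
Assemble K = (LN − M²)/(EG − F²) = -64/(u^2 + 64)^2. At (u, v) = (2, -pi/6): K = -4/289.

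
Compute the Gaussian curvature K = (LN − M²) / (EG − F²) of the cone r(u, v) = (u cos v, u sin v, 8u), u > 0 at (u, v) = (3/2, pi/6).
K = 0

Coefficients of the first fundamental form: E = 65, F = 0, G = u^2.
Coefficients of the second fundamental form: L = 0, M = 0, N = 8*sqrt(65)*u^2/(65*Abs(u)).
Assemble K = (LN − M²)/(EG − F²) = 0. At (u, v) = (3/2, pi/6): K = 0.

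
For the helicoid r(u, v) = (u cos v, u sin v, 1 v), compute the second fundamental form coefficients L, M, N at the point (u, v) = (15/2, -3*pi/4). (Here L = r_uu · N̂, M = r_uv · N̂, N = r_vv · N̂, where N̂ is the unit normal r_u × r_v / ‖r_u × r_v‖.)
L = 0;  M = -2*sqrt(229)/229;  N = 0

Compute the unit normal N̂(u, v) = (sin(v)/sqrt(u^2 + 1), -cos(v)/sqrt(u^2 + 1), u/sqrt(u^2 + 1)), and the second partials r_uu, r_uv, r_vv. Take dot products:
  L(u, v) = r_uu · N̂ = 0,
  M(u, v) = r_uv · N̂ = -1/sqrt(u^2 + 1),
  N(u, v) = r_vv · N̂ = 0.
Evaluating at (u, v) = (15/2, -3*pi/4):
  L = 0, M = -2*sqrt(229)/229, N = 0.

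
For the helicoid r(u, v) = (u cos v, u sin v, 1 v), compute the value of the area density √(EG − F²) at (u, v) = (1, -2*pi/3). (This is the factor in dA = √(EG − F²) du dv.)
√(EG − F²)|_{(1, -2*pi/3)} = sqrt(2)

E = 1, F = 0, G = u^2 + 1, so EG − F² = u^2 + 1. Taking the positive square root: √(EG − F²) = sqrt(u^2 + 1). At (u, v) = (1, -2*pi/3): sqrt(2).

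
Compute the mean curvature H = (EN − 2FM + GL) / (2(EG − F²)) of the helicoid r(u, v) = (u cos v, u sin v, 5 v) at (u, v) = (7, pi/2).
H = 0

With E = 1, F = 0, G = u^2 + 25, L = 0, M = -5/sqrt(u^2 + 25), N = 0, assemble
  H = (EN − 2FM + GL) / (2(EG − F²)) = 0.
At (u, v) = (7, pi/2): H = 0.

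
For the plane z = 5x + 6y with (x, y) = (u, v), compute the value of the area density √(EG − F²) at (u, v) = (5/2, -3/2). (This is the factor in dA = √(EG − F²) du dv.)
√(EG − F²)|_{(5/2, -3/2)} = sqrt(62)

E = 26, F = 30, G = 37, so EG − F² = 62. Taking the positive square root: √(EG − F²) = sqrt(62). At (u, v) = (5/2, -3/2): sqrt(62).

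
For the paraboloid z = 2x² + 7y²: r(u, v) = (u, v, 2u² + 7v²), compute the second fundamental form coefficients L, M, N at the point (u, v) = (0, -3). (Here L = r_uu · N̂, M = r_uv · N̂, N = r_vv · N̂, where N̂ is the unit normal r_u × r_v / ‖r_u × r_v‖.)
L = 4*sqrt(1765)/1765;  M = 0;  N = 14*sqrt(1765)/1765

Compute the unit normal N̂(u, v) = (-4*u/sqrt(16*u^2 + 196*v^2 + 1), -14*v/sqrt(16*u^2 + 196*v^2 + 1), 1/sqrt(16*u^2 + 196*v^2 + 1)), and the second partials r_uu, r_uv, r_vv. Take dot products:
  L(u, v) = r_uu · N̂ = 4/sqrt(16*u^2 + 196*v^2 + 1),
  M(u, v) = r_uv · N̂ = 0,
  N(u, v) = r_vv · N̂ = 14/sqrt(16*u^2 + 196*v^2 + 1).
Evaluating at (u, v) = (0, -3):
  L = 4*sqrt(1765)/1765, M = 0, N = 14*sqrt(1765)/1765.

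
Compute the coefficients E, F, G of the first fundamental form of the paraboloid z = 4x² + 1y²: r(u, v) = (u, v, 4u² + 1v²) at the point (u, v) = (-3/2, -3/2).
E = 145;  F = 36;  G = 10

Partials: r_u = (1, 0, 8*u), r_v = (0, 1, 2*v). As functions of (u, v):
  E = r_u · r_u = 64*u^2 + 1,
  F = r_u · r_v = 16*u*v,
  G = r_v · r_v = 4*v^2 + 1.
Evaluating at (u, v) = (-3/2, -3/2): E = 145, F = 36, G = 10.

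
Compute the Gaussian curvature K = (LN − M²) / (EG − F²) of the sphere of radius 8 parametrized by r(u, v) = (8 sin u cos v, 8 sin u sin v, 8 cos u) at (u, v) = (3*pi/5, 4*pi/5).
K = 1/64

Coefficients of the first fundamental form: E = 64, F = 0, G = 64*sin(u)^2.
Coefficients of the second fundamental form: L = -8*sin(u)/Abs(sin(u)), M = 0, N = -8*sin(u)^3/Abs(sin(u)).
Assemble K = (LN − M²)/(EG − F²) = 1/64. At (u, v) = (3*pi/5, 4*pi/5): K = 1/64.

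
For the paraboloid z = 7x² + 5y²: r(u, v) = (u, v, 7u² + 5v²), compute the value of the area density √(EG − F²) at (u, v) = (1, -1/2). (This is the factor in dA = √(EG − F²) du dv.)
√(EG − F²)|_{(1, -1/2)} = sqrt(222)

E = 196*u^2 + 1, F = 140*u*v, G = 100*v^2 + 1, so EG − F² = 196*u^2 + 100*v^2 + 1. Taking the positive square root: √(EG − F²) = sqrt(196*u^2 + 100*v^2 + 1). At (u, v) = (1, -1/2): sqrt(222).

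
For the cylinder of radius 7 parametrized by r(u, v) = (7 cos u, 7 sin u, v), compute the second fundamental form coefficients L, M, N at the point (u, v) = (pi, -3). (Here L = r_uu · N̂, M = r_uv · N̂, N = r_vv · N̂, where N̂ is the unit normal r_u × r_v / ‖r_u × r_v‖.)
L = -7;  M = 0;  N = 0

Compute the unit normal N̂(u, v) = (cos(u), sin(u), 0), and the second partials r_uu, r_uv, r_vv. Take dot products:
  L(u, v) = r_uu · N̂ = -7,
  M(u, v) = r_uv · N̂ = 0,
  N(u, v) = r_vv · N̂ = 0.
Evaluating at (u, v) = (pi, -3):
  L = -7, M = 0, N = 0.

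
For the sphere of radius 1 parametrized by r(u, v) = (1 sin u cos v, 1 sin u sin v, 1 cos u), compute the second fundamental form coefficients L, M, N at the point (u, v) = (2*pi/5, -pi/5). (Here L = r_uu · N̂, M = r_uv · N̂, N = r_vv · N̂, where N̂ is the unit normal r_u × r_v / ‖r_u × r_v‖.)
L = -1;  M = 0;  N = -5/8 - sqrt(5)/8

Compute the unit normal N̂(u, v) = (sin(u)^2*cos(v)/Abs(sin(u)), sin(u)^2*sin(v)/Abs(sin(u)), sin(2*u)/(2*Abs(sin(u)))), and the second partials r_uu, r_uv, r_vv. Take dot products:
  L(u, v) = r_uu · N̂ = -sin(u)/Abs(sin(u)),
  M(u, v) = r_uv · N̂ = 0,
  N(u, v) = r_vv · N̂ = -sin(u)^3/Abs(sin(u)).
Evaluating at (u, v) = (2*pi/5, -pi/5):
  L = -1, M = 0, N = -5/8 - sqrt(5)/8.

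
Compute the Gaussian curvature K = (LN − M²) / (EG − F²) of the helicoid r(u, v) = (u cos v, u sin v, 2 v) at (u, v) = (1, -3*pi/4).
K = -4/25

Coefficients of the first fundamental form: E = 1, F = 0, G = u^2 + 4.
Coefficients of the second fundamental form: L = 0, M = -2/sqrt(u^2 + 4), N = 0.
Assemble K = (LN − M²)/(EG − F²) = -4/(u^2 + 4)^2. At (u, v) = (1, -3*pi/4): K = -4/25.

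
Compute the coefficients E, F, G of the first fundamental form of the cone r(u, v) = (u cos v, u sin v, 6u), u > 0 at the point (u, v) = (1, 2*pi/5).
E = 37;  F = 0;  G = 1

Partials: r_u = (cos(v), sin(v), 6), r_v = (-u*sin(v), u*cos(v), 0). As functions of (u, v):
  E = r_u · r_u = 37,
  F = r_u · r_v = 0,
  G = r_v · r_v = u^2.
Evaluating at (u, v) = (1, 2*pi/5): E = 37, F = 0, G = 1.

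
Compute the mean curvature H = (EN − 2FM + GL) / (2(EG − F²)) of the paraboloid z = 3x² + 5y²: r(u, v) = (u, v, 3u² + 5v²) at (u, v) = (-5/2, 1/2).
H = 1208*sqrt(251)/63001

With E = 36*u^2 + 1, F = 60*u*v, G = 100*v^2 + 1, L = 6/sqrt(36*u^2 + 100*v^2 + 1), M = 0, N = 10/sqrt(36*u^2 + 100*v^2 + 1), assemble
  H = (EN − 2FM + GL) / (2(EG − F²)) = 4*(45*u^2 + 75*v^2 + 2)/(36*u^2 + 100*v^2 + 1)^(3/2).
At (u, v) = (-5/2, 1/2): H = 1208*sqrt(251)/63001.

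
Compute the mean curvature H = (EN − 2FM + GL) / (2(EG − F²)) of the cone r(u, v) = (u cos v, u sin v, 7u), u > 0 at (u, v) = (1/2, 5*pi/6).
H = 7*sqrt(2)/10

With E = 50, F = 0, G = u^2, L = 0, M = 0, N = 7*sqrt(2)*u^2/(10*Abs(u)), assemble
  H = (EN − 2FM + GL) / (2(EG − F²)) = 7*sqrt(2)/(20*Abs(u)).
At (u, v) = (1/2, 5*pi/6): H = 7*sqrt(2)/10.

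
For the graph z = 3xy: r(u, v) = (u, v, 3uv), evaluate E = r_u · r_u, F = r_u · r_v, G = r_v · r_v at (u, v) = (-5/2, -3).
E = 82;  F = 135/2;  G = 229/4

Partials: r_u = (1, 0, 3*v), r_v = (0, 1, 3*u). As functions of (u, v):
  E = r_u · r_u = 9*v^2 + 1,
  F = r_u · r_v = 9*u*v,
  G = r_v · r_v = 9*u^2 + 1.
Evaluating at (u, v) = (-5/2, -3): E = 82, F = 135/2, G = 229/4.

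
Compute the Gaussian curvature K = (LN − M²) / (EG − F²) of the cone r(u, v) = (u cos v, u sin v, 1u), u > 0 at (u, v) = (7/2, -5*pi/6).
K = 0

Coefficients of the first fundamental form: E = 2, F = 0, G = u^2.
Coefficients of the second fundamental form: L = 0, M = 0, N = sqrt(2)*u^2/(2*Abs(u)).
Assemble K = (LN − M²)/(EG − F²) = 0. At (u, v) = (7/2, -5*pi/6): K = 0.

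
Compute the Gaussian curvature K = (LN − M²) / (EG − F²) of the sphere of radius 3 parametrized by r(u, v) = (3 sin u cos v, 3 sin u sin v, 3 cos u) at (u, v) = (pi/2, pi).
K = 1/9

Coefficients of the first fundamental form: E = 9, F = 0, G = 9*sin(u)^2.
Coefficients of the second fundamental form: L = -3*sin(u)/Abs(sin(u)), M = 0, N = -3*sin(u)^3/Abs(sin(u)).
Assemble K = (LN − M²)/(EG − F²) = 1/9. At (u, v) = (pi/2, pi): K = 1/9.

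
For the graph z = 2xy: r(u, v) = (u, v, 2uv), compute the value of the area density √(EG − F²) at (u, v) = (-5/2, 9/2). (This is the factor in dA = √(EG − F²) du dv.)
√(EG − F²)|_{(-5/2, 9/2)} = sqrt(107)

E = 4*v^2 + 1, F = 4*u*v, G = 4*u^2 + 1, so EG − F² = 4*u^2 + 4*v^2 + 1. Taking the positive square root: √(EG − F²) = sqrt(4*u^2 + 4*v^2 + 1). At (u, v) = (-5/2, 9/2): sqrt(107).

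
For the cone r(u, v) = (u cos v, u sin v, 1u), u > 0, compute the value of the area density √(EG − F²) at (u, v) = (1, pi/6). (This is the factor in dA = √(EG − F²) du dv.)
√(EG − F²)|_{(1, pi/6)} = sqrt(2)

E = 2, F = 0, G = u^2, so EG − F² = 2*u^2. Taking the positive square root: √(EG − F²) = sqrt(2)*Abs(u). At (u, v) = (1, pi/6): sqrt(2).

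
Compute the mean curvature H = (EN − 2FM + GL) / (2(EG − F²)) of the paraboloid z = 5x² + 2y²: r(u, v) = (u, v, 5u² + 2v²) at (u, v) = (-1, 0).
H = 207*sqrt(101)/10201

With E = 100*u^2 + 1, F = 40*u*v, G = 16*v^2 + 1, L = 10/sqrt(100*u^2 + 16*v^2 + 1), M = 0, N = 4/sqrt(100*u^2 + 16*v^2 + 1), assemble
  H = (EN − 2FM + GL) / (2(EG − F²)) = (200*u^2 + 80*v^2 + 7)/(100*u^2 + 16*v^2 + 1)^(3/2).
At (u, v) = (-1, 0): H = 207*sqrt(101)/10201.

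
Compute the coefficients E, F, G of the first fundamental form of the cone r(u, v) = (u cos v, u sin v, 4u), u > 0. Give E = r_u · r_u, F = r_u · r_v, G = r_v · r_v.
E = 17;  F = 0;  G = u^2

Compute partials: r_u = (cos(v), sin(v), 4), r_v = (-u*sin(v), u*cos(v), 0). Then
  E = r_u · r_u = 17,
  F = r_u · r_v = 0,
  G = r_v · r_v = u^2.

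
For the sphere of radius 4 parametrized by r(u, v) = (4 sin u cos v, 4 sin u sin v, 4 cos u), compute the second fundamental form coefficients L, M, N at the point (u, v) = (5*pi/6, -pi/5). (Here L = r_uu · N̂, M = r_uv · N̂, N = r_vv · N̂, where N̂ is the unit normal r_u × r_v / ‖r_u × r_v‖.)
L = -4;  M = 0;  N = -1

Compute the unit normal N̂(u, v) = (sin(u)^2*cos(v)/Abs(sin(u)), sin(u)^2*sin(v)/Abs(sin(u)), sin(2*u)/(2*Abs(sin(u)))), and the second partials r_uu, r_uv, r_vv. Take dot products:
  L(u, v) = r_uu · N̂ = -4*sin(u)/Abs(sin(u)),
  M(u, v) = r_uv · N̂ = 0,
  N(u, v) = r_vv · N̂ = -4*sin(u)^3/Abs(sin(u)).
Evaluating at (u, v) = (5*pi/6, -pi/5):
  L = -4, M = 0, N = -1.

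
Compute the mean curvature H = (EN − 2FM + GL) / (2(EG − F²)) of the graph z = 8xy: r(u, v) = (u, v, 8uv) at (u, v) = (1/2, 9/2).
H = -1152*sqrt(1313)/1723969

With E = 64*v^2 + 1, F = 64*u*v, G = 64*u^2 + 1, L = 0, M = 8/sqrt(64*u^2 + 64*v^2 + 1), N = 0, assemble
  H = (EN − 2FM + GL) / (2(EG − F²)) = -512*u*v/(64*u^2 + 64*v^2 + 1)^(3/2).
At (u, v) = (1/2, 9/2): H = -1152*sqrt(1313)/1723969.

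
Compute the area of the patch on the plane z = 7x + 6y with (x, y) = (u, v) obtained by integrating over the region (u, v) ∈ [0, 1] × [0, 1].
Area = sqrt(86)

Area = ∫∫ √(EG − F²) du dv with √(EG − F²) = sqrt(86). Integrating over [0, 1] × [0, 1] gives sqrt(86).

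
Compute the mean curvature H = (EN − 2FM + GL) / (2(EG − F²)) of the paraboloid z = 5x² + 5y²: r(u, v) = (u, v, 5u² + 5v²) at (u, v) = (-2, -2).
H = 4010*sqrt(89)/213867

With E = 100*u^2 + 1, F = 100*u*v, G = 100*v^2 + 1, L = 10/sqrt(100*u^2 + 100*v^2 + 1), M = 0, N = 10/sqrt(100*u^2 + 100*v^2 + 1), assemble
  H = (EN − 2FM + GL) / (2(EG − F²)) = 10*(50*u^2 + 50*v^2 + 1)/(100*u^2 + 100*v^2 + 1)^(3/2).
At (u, v) = (-2, -2): H = 4010*sqrt(89)/213867.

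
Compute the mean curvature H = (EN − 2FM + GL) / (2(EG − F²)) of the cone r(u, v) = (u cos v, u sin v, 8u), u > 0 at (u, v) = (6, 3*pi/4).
H = 2*sqrt(65)/195

With E = 65, F = 0, G = u^2, L = 0, M = 0, N = 8*sqrt(65)*u^2/(65*Abs(u)), assemble
  H = (EN − 2FM + GL) / (2(EG − F²)) = 4*sqrt(65)/(65*Abs(u)).
At (u, v) = (6, 3*pi/4): H = 2*sqrt(65)/195.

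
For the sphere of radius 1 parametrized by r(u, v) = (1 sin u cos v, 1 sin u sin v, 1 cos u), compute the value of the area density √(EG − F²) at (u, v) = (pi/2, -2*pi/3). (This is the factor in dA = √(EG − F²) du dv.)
√(EG − F²)|_{(pi/2, -2*pi/3)} = 1

E = 1, F = 0, G = sin(u)^2, so EG − F² = sin(u)^2. Taking the positive square root: √(EG − F²) = Abs(sin(u)). At (u, v) = (pi/2, -2*pi/3): 1.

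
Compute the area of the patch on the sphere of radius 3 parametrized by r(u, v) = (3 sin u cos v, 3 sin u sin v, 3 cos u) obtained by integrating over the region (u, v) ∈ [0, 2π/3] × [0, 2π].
Area = 27*pi

Area = ∫∫ √(EG − F²) du dv with √(EG − F²) = 9*Abs(sin(u)). Integrating over [0, 2π/3] × [0, 2π] gives 27*pi.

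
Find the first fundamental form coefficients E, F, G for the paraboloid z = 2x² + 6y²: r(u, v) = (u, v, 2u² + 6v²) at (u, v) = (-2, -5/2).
E = 65;  F = 240;  G = 901

Partials: r_u = (1, 0, 4*u), r_v = (0, 1, 12*v). As functions of (u, v):
  E = r_u · r_u = 16*u^2 + 1,
  F = r_u · r_v = 48*u*v,
  G = r_v · r_v = 144*v^2 + 1.
Evaluating at (u, v) = (-2, -5/2): E = 65, F = 240, G = 901.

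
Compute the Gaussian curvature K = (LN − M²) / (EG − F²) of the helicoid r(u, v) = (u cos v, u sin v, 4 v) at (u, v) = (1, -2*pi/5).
K = -16/289

Coefficients of the first fundamental form: E = 1, F = 0, G = u^2 + 16.
Coefficients of the second fundamental form: L = 0, M = -4/sqrt(u^2 + 16), N = 0.
Assemble K = (LN − M²)/(EG − F²) = -16/(u^2 + 16)^2. At (u, v) = (1, -2*pi/5): K = -16/289.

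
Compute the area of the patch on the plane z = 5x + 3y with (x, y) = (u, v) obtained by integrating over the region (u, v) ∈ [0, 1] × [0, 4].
Area = 4*sqrt(35)

Area = ∫∫ √(EG − F²) du dv with √(EG − F²) = sqrt(35). Integrating over [0, 1] × [0, 4] gives 4*sqrt(35).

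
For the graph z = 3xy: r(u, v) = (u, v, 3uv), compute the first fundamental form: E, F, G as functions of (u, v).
E = 9*v^2 + 1;  F = 9*u*v;  G = 9*u^2 + 1

Compute partials: r_u = (1, 0, 3*v), r_v = (0, 1, 3*u). Then
  E = r_u · r_u = 9*v^2 + 1,
  F = r_u · r_v = 9*u*v,
  G = r_v · r_v = 9*u^2 + 1.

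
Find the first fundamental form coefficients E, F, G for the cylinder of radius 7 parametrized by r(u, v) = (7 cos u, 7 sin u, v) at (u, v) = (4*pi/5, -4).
E = 49;  F = 0;  G = 1

Partials: r_u = (-7*sin(u), 7*cos(u), 0), r_v = (0, 0, 1). As functions of (u, v):
  E = r_u · r_u = 49,
  F = r_u · r_v = 0,
  G = r_v · r_v = 1.
Evaluating at (u, v) = (4*pi/5, -4): E = 49, F = 0, G = 1.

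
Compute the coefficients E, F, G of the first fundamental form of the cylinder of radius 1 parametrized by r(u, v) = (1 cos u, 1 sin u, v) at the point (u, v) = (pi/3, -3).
E = 1;  F = 0;  G = 1

Partials: r_u = (-sin(u), cos(u), 0), r_v = (0, 0, 1). As functions of (u, v):
  E = r_u · r_u = 1,
  F = r_u · r_v = 0,
  G = r_v · r_v = 1.
Evaluating at (u, v) = (pi/3, -3): E = 1, F = 0, G = 1.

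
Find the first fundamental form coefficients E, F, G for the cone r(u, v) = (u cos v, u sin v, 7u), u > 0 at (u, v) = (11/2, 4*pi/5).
E = 50;  F = 0;  G = 121/4

Partials: r_u = (cos(v), sin(v), 7), r_v = (-u*sin(v), u*cos(v), 0). As functions of (u, v):
  E = r_u · r_u = 50,
  F = r_u · r_v = 0,
  G = r_v · r_v = u^2.
Evaluating at (u, v) = (11/2, 4*pi/5): E = 50, F = 0, G = 121/4.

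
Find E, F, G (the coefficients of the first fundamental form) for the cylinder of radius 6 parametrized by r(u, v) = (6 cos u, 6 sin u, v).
E = 36;  F = 0;  G = 1

Compute partials: r_u = (-6*sin(u), 6*cos(u), 0), r_v = (0, 0, 1). Then
  E = r_u · r_u = 36,
  F = r_u · r_v = 0,
  G = r_v · r_v = 1.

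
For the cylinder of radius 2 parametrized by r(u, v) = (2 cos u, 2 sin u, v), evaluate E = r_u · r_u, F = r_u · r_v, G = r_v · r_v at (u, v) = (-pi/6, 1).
E = 4;  F = 0;  G = 1

Partials: r_u = (-2*sin(u), 2*cos(u), 0), r_v = (0, 0, 1). As functions of (u, v):
  E = r_u · r_u = 4,
  F = r_u · r_v = 0,
  G = r_v · r_v = 1.
Evaluating at (u, v) = (-pi/6, 1): E = 4, F = 0, G = 1.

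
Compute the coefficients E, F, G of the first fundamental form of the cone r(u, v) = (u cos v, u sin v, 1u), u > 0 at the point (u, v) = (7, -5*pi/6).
E = 2;  F = 0;  G = 49

Partials: r_u = (cos(v), sin(v), 1), r_v = (-u*sin(v), u*cos(v), 0). As functions of (u, v):
  E = r_u · r_u = 2,
  F = r_u · r_v = 0,
  G = r_v · r_v = u^2.
Evaluating at (u, v) = (7, -5*pi/6): E = 2, F = 0, G = 49.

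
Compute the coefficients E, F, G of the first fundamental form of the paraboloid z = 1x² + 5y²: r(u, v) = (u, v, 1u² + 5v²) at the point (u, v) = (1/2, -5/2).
E = 2;  F = -25;  G = 626

Partials: r_u = (1, 0, 2*u), r_v = (0, 1, 10*v). As functions of (u, v):
  E = r_u · r_u = 4*u^2 + 1,
  F = r_u · r_v = 20*u*v,
  G = r_v · r_v = 100*v^2 + 1.
Evaluating at (u, v) = (1/2, -5/2): E = 2, F = -25, G = 626.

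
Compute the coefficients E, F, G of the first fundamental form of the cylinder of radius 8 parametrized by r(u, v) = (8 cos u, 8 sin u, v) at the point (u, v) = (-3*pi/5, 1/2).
E = 64;  F = 0;  G = 1

Partials: r_u = (-8*sin(u), 8*cos(u), 0), r_v = (0, 0, 1). As functions of (u, v):
  E = r_u · r_u = 64,
  F = r_u · r_v = 0,
  G = r_v · r_v = 1.
Evaluating at (u, v) = (-3*pi/5, 1/2): E = 64, F = 0, G = 1.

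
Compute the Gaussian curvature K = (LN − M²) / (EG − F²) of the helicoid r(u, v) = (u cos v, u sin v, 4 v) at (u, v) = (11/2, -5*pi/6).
K = -256/34225

Coefficients of the first fundamental form: E = 1, F = 0, G = u^2 + 16.
Coefficients of the second fundamental form: L = 0, M = -4/sqrt(u^2 + 16), N = 0.
Assemble K = (LN − M²)/(EG − F²) = -16/(u^2 + 16)^2. At (u, v) = (11/2, -5*pi/6): K = -256/34225.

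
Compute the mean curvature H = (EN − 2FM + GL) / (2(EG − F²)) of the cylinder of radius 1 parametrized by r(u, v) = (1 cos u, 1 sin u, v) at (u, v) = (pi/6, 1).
H = -1/2

With E = 1, F = 0, G = 1, L = -1, M = 0, N = 0, assemble
  H = (EN − 2FM + GL) / (2(EG − F²)) = -1/2.
At (u, v) = (pi/6, 1): H = -1/2.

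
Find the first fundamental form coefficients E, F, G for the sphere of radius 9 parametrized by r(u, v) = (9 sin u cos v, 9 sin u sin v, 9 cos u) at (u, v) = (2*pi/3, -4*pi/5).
E = 81;  F = 0;  G = 243/4

Partials: r_u = (9*cos(u)*cos(v), 9*sin(v)*cos(u), -9*sin(u)), r_v = (-9*sin(u)*sin(v), 9*sin(u)*cos(v), 0). As functions of (u, v):
  E = r_u · r_u = 81,
  F = r_u · r_v = 0,
  G = r_v · r_v = 81*sin(u)^2.
Evaluating at (u, v) = (2*pi/3, -4*pi/5): E = 81, F = 0, G = 243/4.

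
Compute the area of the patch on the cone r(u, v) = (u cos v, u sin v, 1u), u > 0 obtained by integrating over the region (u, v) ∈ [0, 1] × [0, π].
Area = sqrt(2)*pi/2

Area = ∫∫ √(EG − F²) du dv with √(EG − F²) = sqrt(2)*Abs(u). Integrating over [0, 1] × [0, π] gives sqrt(2)*pi/2.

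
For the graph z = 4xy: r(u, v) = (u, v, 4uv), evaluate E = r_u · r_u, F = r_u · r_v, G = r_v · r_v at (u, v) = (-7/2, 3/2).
E = 37;  F = -84;  G = 197

Partials: r_u = (1, 0, 4*v), r_v = (0, 1, 4*u). As functions of (u, v):
  E = r_u · r_u = 16*v^2 + 1,
  F = r_u · r_v = 16*u*v,
  G = r_v · r_v = 16*u^2 + 1.
Evaluating at (u, v) = (-7/2, 3/2): E = 37, F = -84, G = 197.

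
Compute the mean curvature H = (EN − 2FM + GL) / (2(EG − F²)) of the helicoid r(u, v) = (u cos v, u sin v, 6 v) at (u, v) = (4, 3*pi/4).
H = 0

With E = 1, F = 0, G = u^2 + 36, L = 0, M = -6/sqrt(u^2 + 36), N = 0, assemble
  H = (EN − 2FM + GL) / (2(EG − F²)) = 0.
At (u, v) = (4, 3*pi/4): H = 0.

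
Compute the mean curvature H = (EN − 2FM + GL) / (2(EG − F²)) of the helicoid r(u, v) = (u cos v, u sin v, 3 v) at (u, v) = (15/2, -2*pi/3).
H = 0

With E = 1, F = 0, G = u^2 + 9, L = 0, M = -3/sqrt(u^2 + 9), N = 0, assemble
  H = (EN − 2FM + GL) / (2(EG − F²)) = 0.
At (u, v) = (15/2, -2*pi/3): H = 0.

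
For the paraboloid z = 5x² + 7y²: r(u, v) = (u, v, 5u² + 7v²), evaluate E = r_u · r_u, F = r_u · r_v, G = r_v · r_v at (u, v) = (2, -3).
E = 401;  F = -840;  G = 1765

Partials: r_u = (1, 0, 10*u), r_v = (0, 1, 14*v). As functions of (u, v):
  E = r_u · r_u = 100*u^2 + 1,
  F = r_u · r_v = 140*u*v,
  G = r_v · r_v = 196*v^2 + 1.
Evaluating at (u, v) = (2, -3): E = 401, F = -840, G = 1765.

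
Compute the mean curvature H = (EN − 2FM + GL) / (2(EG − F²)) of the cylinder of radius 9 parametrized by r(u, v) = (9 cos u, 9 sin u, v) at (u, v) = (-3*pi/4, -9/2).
H = -1/18

With E = 81, F = 0, G = 1, L = -9, M = 0, N = 0, assemble
  H = (EN − 2FM + GL) / (2(EG − F²)) = -1/18.
At (u, v) = (-3*pi/4, -9/2): H = -1/18.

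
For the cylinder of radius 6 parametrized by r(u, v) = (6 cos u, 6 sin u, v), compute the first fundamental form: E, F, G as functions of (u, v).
E = 36;  F = 0;  G = 1

Compute partials: r_u = (-6*sin(u), 6*cos(u), 0), r_v = (0, 0, 1). Then
  E = r_u · r_u = 36,
  F = r_u · r_v = 0,
  G = r_v · r_v = 1.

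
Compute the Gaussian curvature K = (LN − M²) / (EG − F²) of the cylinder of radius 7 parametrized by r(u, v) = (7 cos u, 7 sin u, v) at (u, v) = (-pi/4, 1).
K = 0

Coefficients of the first fundamental form: E = 49, F = 0, G = 1.
Coefficients of the second fundamental form: L = -7, M = 0, N = 0.
Assemble K = (LN − M²)/(EG − F²) = 0. At (u, v) = (-pi/4, 1): K = 0.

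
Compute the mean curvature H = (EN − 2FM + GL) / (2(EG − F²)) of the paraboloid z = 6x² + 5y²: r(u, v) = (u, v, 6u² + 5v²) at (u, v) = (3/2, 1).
H = 2231*sqrt(17)/36125

With E = 144*u^2 + 1, F = 120*u*v, G = 100*v^2 + 1, L = 12/sqrt(144*u^2 + 100*v^2 + 1), M = 0, N = 10/sqrt(144*u^2 + 100*v^2 + 1), assemble
  H = (EN − 2FM + GL) / (2(EG − F²)) = (720*u^2 + 600*v^2 + 11)/(144*u^2 + 100*v^2 + 1)^(3/2).
At (u, v) = (3/2, 1): H = 2231*sqrt(17)/36125.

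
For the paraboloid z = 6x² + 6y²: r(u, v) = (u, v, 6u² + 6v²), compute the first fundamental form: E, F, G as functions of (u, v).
E = 144*u^2 + 1;  F = 144*u*v;  G = 144*v^2 + 1

Compute partials: r_u = (1, 0, 12*u), r_v = (0, 1, 12*v). Then
  E = r_u · r_u = 144*u^2 + 1,
  F = r_u · r_v = 144*u*v,
  G = r_v · r_v = 144*v^2 + 1.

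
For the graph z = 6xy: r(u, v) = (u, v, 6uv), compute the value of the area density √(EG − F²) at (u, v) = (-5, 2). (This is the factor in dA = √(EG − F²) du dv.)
√(EG − F²)|_{(-5, 2)} = sqrt(1045)

E = 36*v^2 + 1, F = 36*u*v, G = 36*u^2 + 1, so EG − F² = 36*u^2 + 36*v^2 + 1. Taking the positive square root: √(EG − F²) = sqrt(36*u^2 + 36*v^2 + 1). At (u, v) = (-5, 2): sqrt(1045).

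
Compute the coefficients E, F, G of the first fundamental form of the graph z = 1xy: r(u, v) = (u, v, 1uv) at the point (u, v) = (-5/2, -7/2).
E = 53/4;  F = 35/4;  G = 29/4

Partials: r_u = (1, 0, v), r_v = (0, 1, u). As functions of (u, v):
  E = r_u · r_u = v^2 + 1,
  F = r_u · r_v = u*v,
  G = r_v · r_v = u^2 + 1.
Evaluating at (u, v) = (-5/2, -7/2): E = 53/4, F = 35/4, G = 29/4.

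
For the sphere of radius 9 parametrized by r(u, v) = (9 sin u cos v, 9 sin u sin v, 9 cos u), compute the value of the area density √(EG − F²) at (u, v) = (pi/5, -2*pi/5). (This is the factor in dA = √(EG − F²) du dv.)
√(EG − F²)|_{(pi/5, -2*pi/5)} = 81*sqrt(10 - 2*sqrt(5))/4

E = 81, F = 0, G = 81*sin(u)^2, so EG − F² = 6561*sin(u)^2. Taking the positive square root: √(EG − F²) = 81*Abs(sin(u)). At (u, v) = (pi/5, -2*pi/5): 81*sqrt(10 - 2*sqrt(5))/4.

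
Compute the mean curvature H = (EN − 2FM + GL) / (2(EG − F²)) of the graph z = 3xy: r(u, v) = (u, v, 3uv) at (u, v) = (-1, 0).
H = 0

With E = 9*v^2 + 1, F = 9*u*v, G = 9*u^2 + 1, L = 0, M = 3/sqrt(9*u^2 + 9*v^2 + 1), N = 0, assemble
  H = (EN − 2FM + GL) / (2(EG − F²)) = -27*u*v/(9*u^2 + 9*v^2 + 1)^(3/2).
At (u, v) = (-1, 0): H = 0.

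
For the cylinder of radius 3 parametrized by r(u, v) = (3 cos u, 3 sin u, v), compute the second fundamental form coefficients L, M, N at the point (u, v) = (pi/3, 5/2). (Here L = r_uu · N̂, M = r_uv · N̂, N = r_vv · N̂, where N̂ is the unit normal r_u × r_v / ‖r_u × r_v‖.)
L = -3;  M = 0;  N = 0

Compute the unit normal N̂(u, v) = (cos(u), sin(u), 0), and the second partials r_uu, r_uv, r_vv. Take dot products:
  L(u, v) = r_uu · N̂ = -3,
  M(u, v) = r_uv · N̂ = 0,
  N(u, v) = r_vv · N̂ = 0.
Evaluating at (u, v) = (pi/3, 5/2):
  L = -3, M = 0, N = 0.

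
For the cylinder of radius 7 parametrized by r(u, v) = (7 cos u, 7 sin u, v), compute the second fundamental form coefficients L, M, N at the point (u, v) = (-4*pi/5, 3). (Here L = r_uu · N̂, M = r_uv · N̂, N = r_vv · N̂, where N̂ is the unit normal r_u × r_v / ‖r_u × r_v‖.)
L = -7;  M = 0;  N = 0

Compute the unit normal N̂(u, v) = (cos(u), sin(u), 0), and the second partials r_uu, r_uv, r_vv. Take dot products:
  L(u, v) = r_uu · N̂ = -7,
  M(u, v) = r_uv · N̂ = 0,
  N(u, v) = r_vv · N̂ = 0.
Evaluating at (u, v) = (-4*pi/5, 3):
  L = -7, M = 0, N = 0.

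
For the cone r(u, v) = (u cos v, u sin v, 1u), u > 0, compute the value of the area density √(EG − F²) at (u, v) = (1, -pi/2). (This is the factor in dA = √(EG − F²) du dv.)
√(EG − F²)|_{(1, -pi/2)} = sqrt(2)

E = 2, F = 0, G = u^2, so EG − F² = 2*u^2. Taking the positive square root: √(EG − F²) = sqrt(2)*Abs(u). At (u, v) = (1, -pi/2): sqrt(2).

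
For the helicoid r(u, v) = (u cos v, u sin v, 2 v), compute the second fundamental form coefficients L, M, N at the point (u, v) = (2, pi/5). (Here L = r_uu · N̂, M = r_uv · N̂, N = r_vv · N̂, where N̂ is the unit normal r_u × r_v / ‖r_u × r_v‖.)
L = 0;  M = -sqrt(2)/2;  N = 0

Compute the unit normal N̂(u, v) = (2*sin(v)/sqrt(u^2 + 4), -2*cos(v)/sqrt(u^2 + 4), u/sqrt(u^2 + 4)), and the second partials r_uu, r_uv, r_vv. Take dot products:
  L(u, v) = r_uu · N̂ = 0,
  M(u, v) = r_uv · N̂ = -2/sqrt(u^2 + 4),
  N(u, v) = r_vv · N̂ = 0.
Evaluating at (u, v) = (2, pi/5):
  L = 0, M = -sqrt(2)/2, N = 0.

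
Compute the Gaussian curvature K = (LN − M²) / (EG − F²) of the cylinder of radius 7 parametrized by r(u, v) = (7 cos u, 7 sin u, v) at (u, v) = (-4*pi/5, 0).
K = 0

Coefficients of the first fundamental form: E = 49, F = 0, G = 1.
Coefficients of the second fundamental form: L = -7, M = 0, N = 0.
Assemble K = (LN − M²)/(EG − F²) = 0. At (u, v) = (-4*pi/5, 0): K = 0.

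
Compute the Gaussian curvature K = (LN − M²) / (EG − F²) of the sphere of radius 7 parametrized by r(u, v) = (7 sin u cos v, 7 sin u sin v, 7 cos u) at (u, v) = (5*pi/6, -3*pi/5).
K = 1/49

Coefficients of the first fundamental form: E = 49, F = 0, G = 49*sin(u)^2.
Coefficients of the second fundamental form: L = -7*sin(u)/Abs(sin(u)), M = 0, N = -7*sin(u)^3/Abs(sin(u)).
Assemble K = (LN − M²)/(EG − F²) = 1/49. At (u, v) = (5*pi/6, -3*pi/5): K = 1/49.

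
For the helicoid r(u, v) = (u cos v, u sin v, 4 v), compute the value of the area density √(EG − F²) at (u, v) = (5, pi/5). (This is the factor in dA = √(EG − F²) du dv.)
√(EG − F²)|_{(5, pi/5)} = sqrt(41)

E = 1, F = 0, G = u^2 + 16, so EG − F² = u^2 + 16. Taking the positive square root: √(EG − F²) = sqrt(u^2 + 16). At (u, v) = (5, pi/5): sqrt(41).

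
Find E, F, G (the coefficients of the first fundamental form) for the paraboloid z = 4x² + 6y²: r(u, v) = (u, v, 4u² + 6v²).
E = 64*u^2 + 1;  F = 96*u*v;  G = 144*v^2 + 1

Compute partials: r_u = (1, 0, 8*u), r_v = (0, 1, 12*v). Then
  E = r_u · r_u = 64*u^2 + 1,
  F = r_u · r_v = 96*u*v,
  G = r_v · r_v = 144*v^2 + 1.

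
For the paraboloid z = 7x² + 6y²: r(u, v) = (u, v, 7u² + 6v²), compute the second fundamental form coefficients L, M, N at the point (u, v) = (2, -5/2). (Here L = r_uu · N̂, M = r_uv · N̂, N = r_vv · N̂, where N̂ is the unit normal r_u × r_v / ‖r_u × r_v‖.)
L = 14*sqrt(1685)/1685;  M = 0;  N = 12*sqrt(1685)/1685

Compute the unit normal N̂(u, v) = (-14*u/sqrt(196*u^2 + 144*v^2 + 1), -12*v/sqrt(196*u^2 + 144*v^2 + 1), 1/sqrt(196*u^2 + 144*v^2 + 1)), and the second partials r_uu, r_uv, r_vv. Take dot products:
  L(u, v) = r_uu · N̂ = 14/sqrt(196*u^2 + 144*v^2 + 1),
  M(u, v) = r_uv · N̂ = 0,
  N(u, v) = r_vv · N̂ = 12/sqrt(196*u^2 + 144*v^2 + 1).
Evaluating at (u, v) = (2, -5/2):
  L = 14*sqrt(1685)/1685, M = 0, N = 12*sqrt(1685)/1685.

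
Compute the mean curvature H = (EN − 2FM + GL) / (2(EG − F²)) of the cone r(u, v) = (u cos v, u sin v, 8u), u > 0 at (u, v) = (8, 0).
H = sqrt(65)/130

With E = 65, F = 0, G = u^2, L = 0, M = 0, N = 8*sqrt(65)*u^2/(65*Abs(u)), assemble
  H = (EN − 2FM + GL) / (2(EG − F²)) = 4*sqrt(65)/(65*Abs(u)).
At (u, v) = (8, 0): H = sqrt(65)/130.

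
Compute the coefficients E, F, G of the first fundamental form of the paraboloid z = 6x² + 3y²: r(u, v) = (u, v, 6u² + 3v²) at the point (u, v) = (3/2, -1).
E = 325;  F = -108;  G = 37

Partials: r_u = (1, 0, 12*u), r_v = (0, 1, 6*v). As functions of (u, v):
  E = r_u · r_u = 144*u^2 + 1,
  F = r_u · r_v = 72*u*v,
  G = r_v · r_v = 36*v^2 + 1.
Evaluating at (u, v) = (3/2, -1): E = 325, F = -108, G = 37.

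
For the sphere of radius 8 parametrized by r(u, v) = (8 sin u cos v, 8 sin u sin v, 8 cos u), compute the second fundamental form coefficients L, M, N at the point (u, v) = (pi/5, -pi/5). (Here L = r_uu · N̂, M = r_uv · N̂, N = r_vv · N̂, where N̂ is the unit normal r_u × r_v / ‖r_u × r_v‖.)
L = -8;  M = 0;  N = -5 + sqrt(5)

Compute the unit normal N̂(u, v) = (sin(u)^2*cos(v)/Abs(sin(u)), sin(u)^2*sin(v)/Abs(sin(u)), sin(2*u)/(2*Abs(sin(u)))), and the second partials r_uu, r_uv, r_vv. Take dot products:
  L(u, v) = r_uu · N̂ = -8*sin(u)/Abs(sin(u)),
  M(u, v) = r_uv · N̂ = 0,
  N(u, v) = r_vv · N̂ = -8*sin(u)^3/Abs(sin(u)).
Evaluating at (u, v) = (pi/5, -pi/5):
  L = -8, M = 0, N = -5 + sqrt(5).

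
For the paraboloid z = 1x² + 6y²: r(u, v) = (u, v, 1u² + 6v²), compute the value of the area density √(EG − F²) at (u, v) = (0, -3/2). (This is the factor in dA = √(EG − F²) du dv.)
√(EG − F²)|_{(0, -3/2)} = 5*sqrt(13)

E = 4*u^2 + 1, F = 24*u*v, G = 144*v^2 + 1, so EG − F² = 4*u^2 + 144*v^2 + 1. Taking the positive square root: √(EG − F²) = sqrt(4*u^2 + 144*v^2 + 1). At (u, v) = (0, -3/2): 5*sqrt(13).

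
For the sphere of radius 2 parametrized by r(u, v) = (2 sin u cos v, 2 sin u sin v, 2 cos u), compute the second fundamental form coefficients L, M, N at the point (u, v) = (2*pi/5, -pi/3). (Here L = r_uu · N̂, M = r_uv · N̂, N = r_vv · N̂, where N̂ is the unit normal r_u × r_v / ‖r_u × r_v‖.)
L = -2;  M = 0;  N = -5/4 - sqrt(5)/4

Compute the unit normal N̂(u, v) = (sin(u)^2*cos(v)/Abs(sin(u)), sin(u)^2*sin(v)/Abs(sin(u)), sin(2*u)/(2*Abs(sin(u)))), and the second partials r_uu, r_uv, r_vv. Take dot products:
  L(u, v) = r_uu · N̂ = -2*sin(u)/Abs(sin(u)),
  M(u, v) = r_uv · N̂ = 0,
  N(u, v) = r_vv · N̂ = -2*sin(u)^3/Abs(sin(u)).
Evaluating at (u, v) = (2*pi/5, -pi/3):
  L = -2, M = 0, N = -5/4 - sqrt(5)/4.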